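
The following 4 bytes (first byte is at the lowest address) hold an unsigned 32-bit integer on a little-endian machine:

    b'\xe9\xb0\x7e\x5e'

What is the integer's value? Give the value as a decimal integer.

In little-endian order the low byte comes first in memory.
Reassemble most-significant byte first: 5E 7E B0 E9 → 0x5E7EB0E9.
0x5E7EB0E9 = 1585361129.

1585361129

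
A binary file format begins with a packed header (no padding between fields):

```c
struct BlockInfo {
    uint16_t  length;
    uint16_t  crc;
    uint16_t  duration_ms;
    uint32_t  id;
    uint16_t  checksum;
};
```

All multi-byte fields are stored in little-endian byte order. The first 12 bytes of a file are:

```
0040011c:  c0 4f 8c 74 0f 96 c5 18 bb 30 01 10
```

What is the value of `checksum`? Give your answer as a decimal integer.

`checksum` follows `length` (2 B), `crc` (2 B), `duration_ms` (2 B), `id` (4 B), so it starts at offset 2 + 2 + 2 + 4 = 10 and occupies 2 bytes.
Bytes at offsets 10..11: 01 10.
Little-endian: lowest address holds the least-significant byte.
Reassemble most-significant byte first: 10 01 → 0x1001.
0x1001 = 4097.

4097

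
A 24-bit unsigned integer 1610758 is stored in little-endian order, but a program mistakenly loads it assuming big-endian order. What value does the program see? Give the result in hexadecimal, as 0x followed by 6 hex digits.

0x069418

1610758 in 24-bit hexadecimal is 0x189406.
Stored little-endian, the bytes at ascending addresses are 06 94 18.
Read back as big-endian, the last byte is least significant, giving 0x069418.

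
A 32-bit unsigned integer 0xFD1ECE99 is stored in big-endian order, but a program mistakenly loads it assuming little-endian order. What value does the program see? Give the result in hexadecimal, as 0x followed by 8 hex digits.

0x99CE1EFD

Stored big-endian, the bytes at ascending addresses are FD 1E CE 99.
Read back as little-endian, the first byte is least significant, giving 0x99CE1EFD.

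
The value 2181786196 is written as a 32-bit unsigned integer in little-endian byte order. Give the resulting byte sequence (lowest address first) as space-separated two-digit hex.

54 6A 0B 82

2181786196 in hexadecimal, padded to 32 bits, is 0x820B6A54.
Split into bytes (most-significant first): 82 0B 6A 54.
Little-endian stores the least-significant byte at the lowest address.
So at ascending addresses the bytes are 54 6A 0B 82.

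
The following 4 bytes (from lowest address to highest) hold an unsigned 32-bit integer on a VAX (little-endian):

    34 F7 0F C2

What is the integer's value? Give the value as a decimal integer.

3255826228

Little-endian: lowest address holds the least-significant byte.
Reassemble most-significant byte first: C2 0F F7 34 → 0xC20FF734.
0xC20FF734 = 3255826228.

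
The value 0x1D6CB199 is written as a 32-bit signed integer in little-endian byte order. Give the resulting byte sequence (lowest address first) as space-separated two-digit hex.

Split into bytes (most-significant first): 1D 6C B1 99.
In little-endian order the low byte comes first in memory.
So at ascending addresses the bytes are 99 B1 6C 1D.

99 B1 6C 1D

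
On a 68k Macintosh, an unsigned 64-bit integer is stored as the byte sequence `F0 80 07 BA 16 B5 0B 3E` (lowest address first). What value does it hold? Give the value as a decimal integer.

17329859861947943742

Big-endian stores the most-significant byte at the lowest address.
The bytes are already most-significant first: 0xF08007BA16B50B3E.
0xF08007BA16B50B3E = 17329859861947943742.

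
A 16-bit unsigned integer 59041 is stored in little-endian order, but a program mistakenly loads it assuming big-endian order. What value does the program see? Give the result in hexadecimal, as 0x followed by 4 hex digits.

59041 in 16-bit hexadecimal is 0xE6A1.
Stored little-endian, the bytes at ascending addresses are A1 E6.
Read back as big-endian, the last byte is least significant, giving 0xA1E6.

0xA1E6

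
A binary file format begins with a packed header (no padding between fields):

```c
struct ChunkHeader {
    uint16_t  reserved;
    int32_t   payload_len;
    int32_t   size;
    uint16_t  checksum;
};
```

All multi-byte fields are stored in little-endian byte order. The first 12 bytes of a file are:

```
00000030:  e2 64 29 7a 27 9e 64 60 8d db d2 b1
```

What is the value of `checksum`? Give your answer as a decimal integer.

`checksum` follows `reserved` (2 B), `payload_len` (4 B), `size` (4 B), so it starts at offset 2 + 4 + 4 = 10 and occupies 2 bytes.
Bytes at offsets 10..11: D2 B1.
In little-endian order the low byte comes first in memory.
Reassemble most-significant byte first: B1 D2 → 0xB1D2.
0xB1D2 = 45522.

45522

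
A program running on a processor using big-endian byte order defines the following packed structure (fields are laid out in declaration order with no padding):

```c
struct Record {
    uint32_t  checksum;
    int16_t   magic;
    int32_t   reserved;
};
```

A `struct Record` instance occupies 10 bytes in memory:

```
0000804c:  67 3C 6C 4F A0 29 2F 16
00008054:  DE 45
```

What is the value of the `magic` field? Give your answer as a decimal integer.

-24535

`magic` follows `checksum` (4 bytes), so it starts at byte offset 4 and occupies 2 bytes.
Bytes at offsets 4..5: A0 29.
Big-endian: lowest address holds the most-significant byte.
The bytes are already most-significant first: 0xA029.
Top bit is set, so as a signed 16-bit value this is 0xA029 − 2^16 = -24535.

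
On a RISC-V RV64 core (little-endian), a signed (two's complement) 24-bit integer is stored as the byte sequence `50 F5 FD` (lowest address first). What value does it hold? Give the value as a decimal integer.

-133808

Little-endian stores the least-significant byte at the lowest address.
Reassemble most-significant byte first: FD F5 50 → 0xFDF550.
Top bit is set, so as a signed 24-bit value this is 0xFDF550 − 2^24 = -133808.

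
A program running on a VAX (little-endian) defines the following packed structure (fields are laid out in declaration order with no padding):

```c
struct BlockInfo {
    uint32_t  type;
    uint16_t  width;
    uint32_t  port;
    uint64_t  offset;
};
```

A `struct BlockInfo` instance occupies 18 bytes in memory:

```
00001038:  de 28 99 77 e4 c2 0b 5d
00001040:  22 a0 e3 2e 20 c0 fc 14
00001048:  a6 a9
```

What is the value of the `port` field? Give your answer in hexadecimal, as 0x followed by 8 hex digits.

`port` follows `type` (4 B), `width` (2 B), so it starts at offset 4 + 2 = 6 and occupies 4 bytes.
Bytes at offsets 6..9: 0B 5D 22 A0.
Little-endian stores the least-significant byte at the lowest address.
Reassemble most-significant byte first: A0 22 5D 0B → 0xA0225D0B.

0xA0225D0B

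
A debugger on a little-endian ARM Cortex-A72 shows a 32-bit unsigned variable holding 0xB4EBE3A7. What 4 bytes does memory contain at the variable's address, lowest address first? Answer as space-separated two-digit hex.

Split into bytes (most-significant first): B4 EB E3 A7.
Little-endian stores the least-significant byte at the lowest address.
So at ascending addresses the bytes are A7 E3 EB B4.

A7 E3 EB B4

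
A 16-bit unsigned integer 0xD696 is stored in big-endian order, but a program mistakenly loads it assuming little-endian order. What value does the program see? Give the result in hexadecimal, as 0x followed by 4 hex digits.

0x96D6

Stored big-endian, the bytes at ascending addresses are D6 96.
Read back as little-endian, the first byte is least significant, giving 0x96D6.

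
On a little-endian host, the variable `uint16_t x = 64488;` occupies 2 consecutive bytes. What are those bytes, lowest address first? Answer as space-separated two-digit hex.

E8 FB

64488 in hexadecimal, padded to 16 bits, is 0xFBE8.
Split into bytes (most-significant first): FB E8.
In little-endian order the low byte comes first in memory.
So at ascending addresses the bytes are E8 FB.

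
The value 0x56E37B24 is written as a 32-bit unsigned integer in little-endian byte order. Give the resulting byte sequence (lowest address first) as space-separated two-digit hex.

Split into bytes (most-significant first): 56 E3 7B 24.
Little-endian: lowest address holds the least-significant byte.
So at ascending addresses the bytes are 24 7B E3 56.

24 7B E3 56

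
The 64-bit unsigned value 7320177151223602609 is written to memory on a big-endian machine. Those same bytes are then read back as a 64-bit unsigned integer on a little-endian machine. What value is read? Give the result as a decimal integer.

12762530398496265829

7320177151223602609 in 64-bit hexadecimal is 0x65967E55C79D1DB1.
Stored big-endian, the bytes at ascending addresses are 65 96 7E 55 C7 9D 1D B1.
Read back as little-endian, the first byte is least significant, giving 0xB11D9DC7557E9665.
0xB11D9DC7557E9665 = 12762530398496265829.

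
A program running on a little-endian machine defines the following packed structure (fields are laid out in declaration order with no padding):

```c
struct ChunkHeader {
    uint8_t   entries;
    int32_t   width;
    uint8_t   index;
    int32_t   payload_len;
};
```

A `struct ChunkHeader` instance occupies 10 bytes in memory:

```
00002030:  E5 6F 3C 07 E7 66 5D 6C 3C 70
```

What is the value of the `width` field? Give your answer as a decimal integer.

`width` follows `entries` (1 byte), so it starts at byte offset 1 and occupies 4 bytes.
Bytes at offsets 1..4: 6F 3C 07 E7.
Little-endian stores the least-significant byte at the lowest address.
Reassemble most-significant byte first: E7 07 3C 6F → 0xE7073C6F.
Top bit is set, so as a signed 32-bit value this is 0xE7073C6F − 2^32 = -418956177.

-418956177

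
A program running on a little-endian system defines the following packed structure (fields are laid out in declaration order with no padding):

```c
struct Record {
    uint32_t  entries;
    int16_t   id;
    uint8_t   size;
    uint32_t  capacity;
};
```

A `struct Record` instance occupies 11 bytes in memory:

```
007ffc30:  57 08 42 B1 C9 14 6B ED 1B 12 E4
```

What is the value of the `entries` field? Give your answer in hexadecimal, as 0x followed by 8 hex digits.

0xB1420857

`entries` is the first field, at byte offset 0, occupying 4 bytes.
Bytes at offsets 0..3: 57 08 42 B1.
Little-endian: lowest address holds the least-significant byte.
Reassemble most-significant byte first: B1 42 08 57 → 0xB1420857.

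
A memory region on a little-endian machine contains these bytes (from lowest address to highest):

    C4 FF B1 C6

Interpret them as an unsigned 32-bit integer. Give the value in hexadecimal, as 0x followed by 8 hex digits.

0xC6B1FFC4

Little-endian stores the least-significant byte at the lowest address.
Reassemble most-significant byte first: C6 B1 FF C4 → 0xC6B1FFC4.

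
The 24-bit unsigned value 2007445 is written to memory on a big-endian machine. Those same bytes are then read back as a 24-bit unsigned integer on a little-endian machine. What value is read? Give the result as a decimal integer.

2007445 in 24-bit hexadecimal is 0x1EA195.
Stored big-endian, the bytes at ascending addresses are 1E A1 95.
Read back as little-endian, the first byte is least significant, giving 0x95A11E.
0x95A11E = 9806110.

9806110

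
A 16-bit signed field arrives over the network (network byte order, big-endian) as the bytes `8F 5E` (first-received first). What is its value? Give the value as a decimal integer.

Big-endian: lowest address holds the most-significant byte.
The bytes are already most-significant first: 0x8F5E.
Top bit is set, so as a signed 16-bit value this is 0x8F5E − 2^16 = -28834.

-28834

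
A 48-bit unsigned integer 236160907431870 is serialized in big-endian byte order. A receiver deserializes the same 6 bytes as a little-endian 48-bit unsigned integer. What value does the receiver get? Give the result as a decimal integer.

209250798193110

236160907431870 in 48-bit hexadecimal is 0xD6C97EFF4FBE.
Stored big-endian, the bytes at ascending addresses are D6 C9 7E FF 4F BE.
Read back as little-endian, the first byte is least significant, giving 0xBE4FFF7EC9D6.
0xBE4FFF7EC9D6 = 209250798193110.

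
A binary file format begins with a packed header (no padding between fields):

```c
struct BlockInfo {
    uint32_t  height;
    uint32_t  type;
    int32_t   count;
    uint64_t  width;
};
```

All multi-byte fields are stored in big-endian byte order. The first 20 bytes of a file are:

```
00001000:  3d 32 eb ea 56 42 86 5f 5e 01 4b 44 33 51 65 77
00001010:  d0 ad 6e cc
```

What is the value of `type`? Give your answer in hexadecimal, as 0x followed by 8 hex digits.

0x5642865F

`type` follows `height` (4 bytes), so it starts at byte offset 4 and occupies 4 bytes.
Bytes at offsets 4..7: 56 42 86 5F.
In big-endian order the high byte comes first in memory.
The bytes are already most-significant first: 0x5642865F.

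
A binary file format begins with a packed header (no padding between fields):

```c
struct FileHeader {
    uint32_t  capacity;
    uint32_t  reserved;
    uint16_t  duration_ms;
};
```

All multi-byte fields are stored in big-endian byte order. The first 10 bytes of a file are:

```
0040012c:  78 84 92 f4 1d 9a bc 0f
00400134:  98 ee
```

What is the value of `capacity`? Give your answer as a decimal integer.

`capacity` is the first field, at byte offset 0, occupying 4 bytes.
Bytes at offsets 0..3: 78 84 92 F4.
In big-endian order the high byte comes first in memory.
The bytes are already most-significant first: 0x788492F4.
0x788492F4 = 2021954292.

2021954292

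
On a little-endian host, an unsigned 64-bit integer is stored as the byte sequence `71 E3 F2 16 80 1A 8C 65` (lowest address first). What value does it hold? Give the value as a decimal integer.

7317252632013366129

Little-endian: lowest address holds the least-significant byte.
Reassemble most-significant byte first: 65 8C 1A 80 16 F2 E3 71 → 0x658C1A8016F2E371.
0x658C1A8016F2E371 = 7317252632013366129.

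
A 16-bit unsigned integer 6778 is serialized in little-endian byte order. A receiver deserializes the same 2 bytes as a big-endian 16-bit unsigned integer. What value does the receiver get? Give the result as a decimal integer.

6778 in 16-bit hexadecimal is 0x1A7A.
Stored little-endian, the bytes at ascending addresses are 7A 1A.
Read back as big-endian, the last byte is least significant, giving 0x7A1A.
0x7A1A = 31258.

31258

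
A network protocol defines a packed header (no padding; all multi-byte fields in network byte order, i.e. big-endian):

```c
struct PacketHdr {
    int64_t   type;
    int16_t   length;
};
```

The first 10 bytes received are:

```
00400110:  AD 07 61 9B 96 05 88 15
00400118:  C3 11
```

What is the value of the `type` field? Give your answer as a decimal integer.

`type` is the first field, at byte offset 0, occupying 8 bytes.
Bytes at offsets 0..7: AD 07 61 9B 96 05 88 15.
In big-endian order the high byte comes first in memory.
The bytes are already most-significant first: 0xAD07619B96058815.
Top bit is set, so as a signed 64-bit value this is 0xAD07619B96058815 − 2^64 = -5978702659446274027.

-5978702659446274027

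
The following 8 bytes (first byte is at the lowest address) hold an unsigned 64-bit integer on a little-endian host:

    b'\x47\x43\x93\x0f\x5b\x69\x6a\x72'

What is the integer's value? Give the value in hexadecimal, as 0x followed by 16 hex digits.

In little-endian order the low byte comes first in memory.
Reassemble most-significant byte first: 72 6A 69 5B 0F 93 43 47 → 0x726A695B0F934347.

0x726A695B0F934347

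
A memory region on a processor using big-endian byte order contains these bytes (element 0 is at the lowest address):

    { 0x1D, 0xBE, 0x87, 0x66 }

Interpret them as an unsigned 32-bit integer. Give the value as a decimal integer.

In big-endian order the high byte comes first in memory.
The bytes are already most-significant first: 0x1DBE8766.
0x1DBE8766 = 499025766.

499025766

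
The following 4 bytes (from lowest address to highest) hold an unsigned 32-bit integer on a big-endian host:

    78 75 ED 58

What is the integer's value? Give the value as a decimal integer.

In big-endian order the high byte comes first in memory.
The bytes are already most-significant first: 0x7875ED58.
0x7875ED58 = 2020994392.

2020994392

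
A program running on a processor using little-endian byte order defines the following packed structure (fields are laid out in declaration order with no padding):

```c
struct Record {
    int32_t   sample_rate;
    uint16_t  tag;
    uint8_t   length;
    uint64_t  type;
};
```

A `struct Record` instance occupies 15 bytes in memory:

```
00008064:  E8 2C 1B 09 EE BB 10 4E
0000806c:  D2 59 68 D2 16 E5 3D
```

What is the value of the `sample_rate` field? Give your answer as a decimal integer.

`sample_rate` is the first field, at byte offset 0, occupying 4 bytes.
Bytes at offsets 0..3: E8 2C 1B 09.
Little-endian stores the least-significant byte at the lowest address.
Reassemble most-significant byte first: 09 1B 2C E8 → 0x091B2CE8.
0x091B2CE8 = 152775912.

152775912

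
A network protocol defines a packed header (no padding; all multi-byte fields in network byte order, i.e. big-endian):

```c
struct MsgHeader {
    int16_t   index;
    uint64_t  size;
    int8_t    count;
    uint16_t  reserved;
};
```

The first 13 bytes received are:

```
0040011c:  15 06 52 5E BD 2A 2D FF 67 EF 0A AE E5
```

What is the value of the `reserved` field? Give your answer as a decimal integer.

44773

`reserved` follows `index` (2 B), `size` (8 B), `count` (1 B), so it starts at offset 2 + 8 + 1 = 11 and occupies 2 bytes.
Bytes at offsets 11..12: AE E5.
In big-endian order the high byte comes first in memory.
The bytes are already most-significant first: 0xAEE5.
0xAEE5 = 44773.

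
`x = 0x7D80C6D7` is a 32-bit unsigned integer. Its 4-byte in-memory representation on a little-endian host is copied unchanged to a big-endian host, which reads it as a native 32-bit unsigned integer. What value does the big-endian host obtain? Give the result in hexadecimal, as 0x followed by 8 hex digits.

Stored little-endian, the bytes at ascending addresses are D7 C6 80 7D.
Read back as big-endian, the last byte is least significant, giving 0xD7C6807D.

0xD7C6807D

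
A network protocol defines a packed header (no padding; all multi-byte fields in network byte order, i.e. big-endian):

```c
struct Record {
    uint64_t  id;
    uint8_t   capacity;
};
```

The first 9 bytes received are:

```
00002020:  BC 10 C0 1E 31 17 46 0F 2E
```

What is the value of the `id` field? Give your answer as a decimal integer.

13551542514662983183

`id` is the first field, at byte offset 0, occupying 8 bytes.
Bytes at offsets 0..7: BC 10 C0 1E 31 17 46 0F.
Big-endian stores the most-significant byte at the lowest address.
The bytes are already most-significant first: 0xBC10C01E3117460F.
0xBC10C01E3117460F = 13551542514662983183.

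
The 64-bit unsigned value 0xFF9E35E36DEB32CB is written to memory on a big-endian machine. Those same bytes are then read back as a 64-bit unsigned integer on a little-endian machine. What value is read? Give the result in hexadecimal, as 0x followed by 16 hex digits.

Stored big-endian, the bytes at ascending addresses are FF 9E 35 E3 6D EB 32 CB.
Read back as little-endian, the first byte is least significant, giving 0xCB32EB6DE3359EFF.

0xCB32EB6DE3359EFF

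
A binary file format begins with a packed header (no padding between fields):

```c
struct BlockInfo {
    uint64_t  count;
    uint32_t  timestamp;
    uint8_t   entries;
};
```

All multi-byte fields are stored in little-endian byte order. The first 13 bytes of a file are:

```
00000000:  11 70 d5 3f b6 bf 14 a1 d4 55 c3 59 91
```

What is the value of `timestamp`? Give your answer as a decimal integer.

1505973716

`timestamp` follows `count` (8 bytes), so it starts at byte offset 8 and occupies 4 bytes.
Bytes at offsets 8..11: D4 55 C3 59.
Little-endian: lowest address holds the least-significant byte.
Reassemble most-significant byte first: 59 C3 55 D4 → 0x59C355D4.
0x59C355D4 = 1505973716.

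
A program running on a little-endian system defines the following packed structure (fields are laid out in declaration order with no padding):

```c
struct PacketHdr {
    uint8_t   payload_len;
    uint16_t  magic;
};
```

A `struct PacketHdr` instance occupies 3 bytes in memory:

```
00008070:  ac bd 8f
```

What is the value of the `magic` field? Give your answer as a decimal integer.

`magic` follows `payload_len` (1 byte), so it starts at byte offset 1 and occupies 2 bytes.
Bytes at offsets 1..2: BD 8F.
Little-endian: lowest address holds the least-significant byte.
Reassemble most-significant byte first: 8F BD → 0x8FBD.
0x8FBD = 36797.

36797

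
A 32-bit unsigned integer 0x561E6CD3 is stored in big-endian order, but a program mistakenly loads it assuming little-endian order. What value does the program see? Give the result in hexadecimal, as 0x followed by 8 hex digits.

0xD36C1E56

Stored big-endian, the bytes at ascending addresses are 56 1E 6C D3.
Read back as little-endian, the first byte is least significant, giving 0xD36C1E56.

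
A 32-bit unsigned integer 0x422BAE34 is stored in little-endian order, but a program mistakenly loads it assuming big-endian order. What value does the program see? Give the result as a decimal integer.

Stored little-endian, the bytes at ascending addresses are 34 AE 2B 42.
Read back as big-endian, the last byte is least significant, giving 0x34AE2B42.
0x34AE2B42 = 883829570.

883829570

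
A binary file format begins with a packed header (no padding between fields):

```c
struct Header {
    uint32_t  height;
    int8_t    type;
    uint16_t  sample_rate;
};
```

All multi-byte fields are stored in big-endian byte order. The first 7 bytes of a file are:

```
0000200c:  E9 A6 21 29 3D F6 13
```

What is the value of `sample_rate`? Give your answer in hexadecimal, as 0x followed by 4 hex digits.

`sample_rate` follows `height` (4 B), `type` (1 B), so it starts at offset 4 + 1 = 5 and occupies 2 bytes.
Bytes at offsets 5..6: F6 13.
In big-endian order the high byte comes first in memory.
The bytes are already most-significant first: 0xF613.

0xF613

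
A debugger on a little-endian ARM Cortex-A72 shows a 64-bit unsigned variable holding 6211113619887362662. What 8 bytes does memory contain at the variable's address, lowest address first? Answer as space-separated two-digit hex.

66 12 FA EC ED 4E 32 56

6211113619887362662 in hexadecimal, padded to 64 bits, is 0x56324EEDECFA1266.
Split into bytes (most-significant first): 56 32 4E ED EC FA 12 66.
In little-endian order the low byte comes first in memory.
So at ascending addresses the bytes are 66 12 FA EC ED 4E 32 56.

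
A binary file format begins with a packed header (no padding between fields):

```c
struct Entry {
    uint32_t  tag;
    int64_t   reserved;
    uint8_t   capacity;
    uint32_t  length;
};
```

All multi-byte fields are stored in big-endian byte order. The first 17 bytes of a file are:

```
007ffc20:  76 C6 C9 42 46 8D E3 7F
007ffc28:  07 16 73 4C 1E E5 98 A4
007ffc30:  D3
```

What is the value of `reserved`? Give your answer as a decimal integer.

`reserved` follows `tag` (4 bytes), so it starts at byte offset 4 and occupies 8 bytes.
Bytes at offsets 4..11: 46 8D E3 7F 07 16 73 4C.
Big-endian stores the most-significant byte at the lowest address.
The bytes are already most-significant first: 0x468DE37F0716734C.
0x468DE37F0716734C = 5083969689090421580.

5083969689090421580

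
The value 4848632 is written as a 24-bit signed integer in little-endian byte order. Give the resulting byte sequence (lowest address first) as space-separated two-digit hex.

F8 FB 49

4848632 in hexadecimal, padded to 24 bits, is 0x49FBF8.
Split into bytes (most-significant first): 49 FB F8.
Little-endian stores the least-significant byte at the lowest address.
So at ascending addresses the bytes are F8 FB 49.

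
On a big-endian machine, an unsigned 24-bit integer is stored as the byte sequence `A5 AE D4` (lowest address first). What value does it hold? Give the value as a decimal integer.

10858196

Big-endian: lowest address holds the most-significant byte.
The bytes are already most-significant first: 0xA5AED4.
0xA5AED4 = 10858196.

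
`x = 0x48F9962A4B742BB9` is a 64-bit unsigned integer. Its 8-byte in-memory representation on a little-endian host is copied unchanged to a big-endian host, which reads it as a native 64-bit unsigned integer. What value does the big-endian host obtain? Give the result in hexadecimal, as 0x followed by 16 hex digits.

Stored little-endian, the bytes at ascending addresses are B9 2B 74 4B 2A 96 F9 48.
Read back as big-endian, the last byte is least significant, giving 0xB92B744B2A96F948.

0xB92B744B2A96F948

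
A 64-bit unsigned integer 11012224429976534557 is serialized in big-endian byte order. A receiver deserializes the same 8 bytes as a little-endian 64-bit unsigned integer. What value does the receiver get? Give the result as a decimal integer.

11012224429976534557 in 64-bit hexadecimal is 0x98D347C617A13E1D.
Stored big-endian, the bytes at ascending addresses are 98 D3 47 C6 17 A1 3E 1D.
Read back as little-endian, the first byte is least significant, giving 0x1D3EA117C647D398.
0x1D3EA117C647D398 = 2107298799138886552.

2107298799138886552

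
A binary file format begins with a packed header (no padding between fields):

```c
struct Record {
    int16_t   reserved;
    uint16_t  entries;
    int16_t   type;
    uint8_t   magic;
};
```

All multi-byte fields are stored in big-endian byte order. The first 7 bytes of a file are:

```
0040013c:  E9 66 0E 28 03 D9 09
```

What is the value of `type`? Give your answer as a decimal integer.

985

`type` follows `reserved` (2 B), `entries` (2 B), so it starts at offset 2 + 2 = 4 and occupies 2 bytes.
Bytes at offsets 4..5: 03 D9.
In big-endian order the high byte comes first in memory.
The bytes are already most-significant first: 0x03D9.
0x03D9 = 985.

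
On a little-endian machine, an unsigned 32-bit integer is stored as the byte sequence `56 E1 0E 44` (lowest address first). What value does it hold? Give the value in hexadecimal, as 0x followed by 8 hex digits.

0x440EE156

Little-endian: lowest address holds the least-significant byte.
Reassemble most-significant byte first: 44 0E E1 56 → 0x440EE156.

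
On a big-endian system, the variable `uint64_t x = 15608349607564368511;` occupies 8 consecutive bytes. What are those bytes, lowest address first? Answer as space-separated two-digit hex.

15608349607564368511 in hexadecimal, padded to 64 bits, is 0xD89BFF4580FB5A7F.
Split into bytes (most-significant first): D8 9B FF 45 80 FB 5A 7F.
Big-endian stores the most-significant byte at the lowest address.
So the memory order matches the most-significant-first order: D8 9B FF 45 80 FB 5A 7F.

D8 9B FF 45 80 FB 5A 7F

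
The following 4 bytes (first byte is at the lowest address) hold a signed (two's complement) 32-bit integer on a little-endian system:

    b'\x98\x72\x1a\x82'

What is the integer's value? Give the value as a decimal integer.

-2112195944

Little-endian stores the least-significant byte at the lowest address.
Reassemble most-significant byte first: 82 1A 72 98 → 0x821A7298.
Top bit is set, so as a signed 32-bit value this is 0x821A7298 − 2^32 = -2112195944.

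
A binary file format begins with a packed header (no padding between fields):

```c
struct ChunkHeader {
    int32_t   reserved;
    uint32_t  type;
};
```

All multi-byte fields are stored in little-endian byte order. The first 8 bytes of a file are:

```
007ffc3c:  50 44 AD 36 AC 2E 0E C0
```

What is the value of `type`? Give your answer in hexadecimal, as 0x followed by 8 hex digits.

0xC00E2EAC

`type` follows `reserved` (4 bytes), so it starts at byte offset 4 and occupies 4 bytes.
Bytes at offsets 4..7: AC 2E 0E C0.
Little-endian stores the least-significant byte at the lowest address.
Reassemble most-significant byte first: C0 0E 2E AC → 0xC00E2EAC.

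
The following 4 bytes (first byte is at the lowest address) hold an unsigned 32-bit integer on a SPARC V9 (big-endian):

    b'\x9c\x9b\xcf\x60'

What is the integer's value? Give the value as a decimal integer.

Big-endian stores the most-significant byte at the lowest address.
The bytes are already most-significant first: 0x9C9BCF60.
0x9C9BCF60 = 2627456864.

2627456864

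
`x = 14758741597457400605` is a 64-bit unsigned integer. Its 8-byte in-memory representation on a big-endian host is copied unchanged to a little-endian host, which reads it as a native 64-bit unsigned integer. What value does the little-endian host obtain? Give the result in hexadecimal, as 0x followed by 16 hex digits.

0x1DC33AA84995D1CC

14758741597457400605 in 64-bit hexadecimal is 0xCCD19549A83AC31D.
Stored big-endian, the bytes at ascending addresses are CC D1 95 49 A8 3A C3 1D.
Read back as little-endian, the first byte is least significant, giving 0x1DC33AA84995D1CC.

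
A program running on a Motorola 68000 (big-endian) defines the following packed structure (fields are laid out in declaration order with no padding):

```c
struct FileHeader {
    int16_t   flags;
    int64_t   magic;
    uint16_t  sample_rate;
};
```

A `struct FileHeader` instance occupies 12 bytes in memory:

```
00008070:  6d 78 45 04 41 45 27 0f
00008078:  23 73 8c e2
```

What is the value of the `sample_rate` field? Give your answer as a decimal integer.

`sample_rate` follows `flags` (2 B), `magic` (8 B), so it starts at offset 2 + 8 = 10 and occupies 2 bytes.
Bytes at offsets 10..11: 8C E2.
In big-endian order the high byte comes first in memory.
The bytes are already most-significant first: 0x8CE2.
0x8CE2 = 36066.

36066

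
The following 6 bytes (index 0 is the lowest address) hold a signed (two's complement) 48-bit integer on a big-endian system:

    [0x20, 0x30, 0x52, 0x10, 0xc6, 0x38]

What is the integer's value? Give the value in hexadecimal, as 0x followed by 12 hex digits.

Big-endian: lowest address holds the most-significant byte.
The bytes are already most-significant first: 0x20305210C638.

0x20305210C638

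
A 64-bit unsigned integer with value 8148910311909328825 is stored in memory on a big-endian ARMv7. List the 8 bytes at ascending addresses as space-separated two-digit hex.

71 16 BE C0 FF DF 87 B9

8148910311909328825 in hexadecimal, padded to 64 bits, is 0x7116BEC0FFDF87B9.
Split into bytes (most-significant first): 71 16 BE C0 FF DF 87 B9.
In big-endian order the high byte comes first in memory.
So the memory order matches the most-significant-first order: 71 16 BE C0 FF DF 87 B9.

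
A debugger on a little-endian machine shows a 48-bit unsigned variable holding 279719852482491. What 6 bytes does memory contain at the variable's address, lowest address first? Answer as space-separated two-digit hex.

BB 9F 71 5A 67 FE

279719852482491 in hexadecimal, padded to 48 bits, is 0xFE675A719FBB.
Split into bytes (most-significant first): FE 67 5A 71 9F BB.
Little-endian: lowest address holds the least-significant byte.
So at ascending addresses the bytes are BB 9F 71 5A 67 FE.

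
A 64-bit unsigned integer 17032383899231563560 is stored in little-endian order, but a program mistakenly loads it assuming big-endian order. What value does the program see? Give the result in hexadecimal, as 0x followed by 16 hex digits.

17032383899231563560 in 64-bit hexadecimal is 0xEC5F2EEA37C7AF28.
Stored little-endian, the bytes at ascending addresses are 28 AF C7 37 EA 2E 5F EC.
Read back as big-endian, the last byte is least significant, giving 0x28AFC737EA2E5FEC.

0x28AFC737EA2E5FEC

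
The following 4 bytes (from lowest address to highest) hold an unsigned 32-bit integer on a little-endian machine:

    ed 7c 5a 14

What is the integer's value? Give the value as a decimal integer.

Little-endian: lowest address holds the least-significant byte.
Reassemble most-significant byte first: 14 5A 7C ED → 0x145A7CED.
0x145A7CED = 341474541.

341474541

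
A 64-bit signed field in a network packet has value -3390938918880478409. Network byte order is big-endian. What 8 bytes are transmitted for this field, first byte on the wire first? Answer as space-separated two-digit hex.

D0 F0 F7 04 ED 14 FB 37

Two's complement of -3390938918880478409 in 64 bits: 3390938918880478409 = 0x2F0F08FB12EB04C9; invert → 0xD0F0F704ED14FB36; add 1 → 0xD0F0F704ED14FB37.
Split into bytes (most-significant first): D0 F0 F7 04 ED 14 FB 37.
Big-endian stores the most-significant byte at the lowest address.
So the memory order matches the most-significant-first order: D0 F0 F7 04 ED 14 FB 37.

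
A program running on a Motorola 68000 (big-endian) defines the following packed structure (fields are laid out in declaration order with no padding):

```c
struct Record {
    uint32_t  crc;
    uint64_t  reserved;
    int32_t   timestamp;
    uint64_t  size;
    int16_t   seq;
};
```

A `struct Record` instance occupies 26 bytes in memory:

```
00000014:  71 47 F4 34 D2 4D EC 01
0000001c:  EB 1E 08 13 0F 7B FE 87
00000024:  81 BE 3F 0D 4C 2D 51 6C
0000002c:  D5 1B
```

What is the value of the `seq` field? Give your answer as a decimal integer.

`seq` follows `crc` (4 B), `reserved` (8 B), `timestamp` (4 B), `size` (8 B), so it starts at offset 4 + 8 + 4 + 8 = 24 and occupies 2 bytes.
Bytes at offsets 24..25: D5 1B.
In big-endian order the high byte comes first in memory.
The bytes are already most-significant first: 0xD51B.
Top bit is set, so as a signed 16-bit value this is 0xD51B − 2^16 = -10981.

-10981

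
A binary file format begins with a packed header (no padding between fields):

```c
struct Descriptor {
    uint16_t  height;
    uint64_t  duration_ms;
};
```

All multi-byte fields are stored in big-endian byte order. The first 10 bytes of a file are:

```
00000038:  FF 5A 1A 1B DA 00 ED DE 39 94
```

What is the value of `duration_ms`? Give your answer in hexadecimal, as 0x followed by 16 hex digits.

0x1A1BDA00EDDE3994

`duration_ms` follows `height` (2 bytes), so it starts at byte offset 2 and occupies 8 bytes.
Bytes at offsets 2..9: 1A 1B DA 00 ED DE 39 94.
In big-endian order the high byte comes first in memory.
The bytes are already most-significant first: 0x1A1BDA00EDDE3994.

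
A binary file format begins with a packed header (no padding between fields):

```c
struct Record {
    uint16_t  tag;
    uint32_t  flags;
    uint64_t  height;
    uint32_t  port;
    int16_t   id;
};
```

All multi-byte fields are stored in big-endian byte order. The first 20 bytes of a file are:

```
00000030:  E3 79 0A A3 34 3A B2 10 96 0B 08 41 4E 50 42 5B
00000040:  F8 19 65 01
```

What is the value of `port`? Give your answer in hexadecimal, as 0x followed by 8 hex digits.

`port` follows `tag` (2 B), `flags` (4 B), `height` (8 B), so it starts at offset 2 + 4 + 8 = 14 and occupies 4 bytes.
Bytes at offsets 14..17: 42 5B F8 19.
Big-endian stores the most-significant byte at the lowest address.
The bytes are already most-significant first: 0x425BF819.

0x425BF819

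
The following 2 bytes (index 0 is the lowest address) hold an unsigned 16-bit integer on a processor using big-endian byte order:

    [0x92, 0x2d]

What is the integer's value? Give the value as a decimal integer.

Big-endian: lowest address holds the most-significant byte.
The bytes are already most-significant first: 0x922D.
0x922D = 37421.

37421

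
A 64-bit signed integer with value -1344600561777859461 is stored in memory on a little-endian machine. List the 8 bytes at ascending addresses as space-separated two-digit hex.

7B A4 70 BE E9 04 57 ED

Two's complement of -1344600561777859461 in 64 bits: 1344600561777859461 = 0x12A8FB16418F5B85; invert → 0xED5704E9BE70A47A; add 1 → 0xED5704E9BE70A47B.
Split into bytes (most-significant first): ED 57 04 E9 BE 70 A4 7B.
Little-endian: lowest address holds the least-significant byte.
So at ascending addresses the bytes are 7B A4 70 BE E9 04 57 ED.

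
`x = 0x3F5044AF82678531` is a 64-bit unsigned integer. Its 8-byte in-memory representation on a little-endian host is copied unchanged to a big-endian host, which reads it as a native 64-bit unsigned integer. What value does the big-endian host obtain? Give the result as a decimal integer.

Stored little-endian, the bytes at ascending addresses are 31 85 67 82 AF 44 50 3F.
Read back as big-endian, the last byte is least significant, giving 0x31856782AF44503F.
0x31856782AF44503F = 3568372090744885311.

3568372090744885311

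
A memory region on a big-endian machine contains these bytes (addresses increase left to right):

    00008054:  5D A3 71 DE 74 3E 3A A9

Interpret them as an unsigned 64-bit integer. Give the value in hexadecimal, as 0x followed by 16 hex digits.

0x5DA371DE743E3AA9

Big-endian: lowest address holds the most-significant byte.
The bytes are already most-significant first: 0x5DA371DE743E3AA9.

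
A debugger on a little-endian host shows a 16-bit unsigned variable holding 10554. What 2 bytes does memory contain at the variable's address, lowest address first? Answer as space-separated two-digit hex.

3A 29

10554 in hexadecimal, padded to 16 bits, is 0x293A.
Split into bytes (most-significant first): 29 3A.
Little-endian: lowest address holds the least-significant byte.
So at ascending addresses the bytes are 3A 29.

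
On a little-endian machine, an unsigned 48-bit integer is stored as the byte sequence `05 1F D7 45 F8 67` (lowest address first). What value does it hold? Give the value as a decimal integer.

114316021276421

In little-endian order the low byte comes first in memory.
Reassemble most-significant byte first: 67 F8 45 D7 1F 05 → 0x67F845D71F05.
0x67F845D71F05 = 114316021276421.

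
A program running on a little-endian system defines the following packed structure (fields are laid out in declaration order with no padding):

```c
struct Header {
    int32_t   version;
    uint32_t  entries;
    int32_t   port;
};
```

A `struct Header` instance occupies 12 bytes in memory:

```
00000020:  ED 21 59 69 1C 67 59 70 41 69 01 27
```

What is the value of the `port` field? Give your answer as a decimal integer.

`port` follows `version` (4 B), `entries` (4 B), so it starts at offset 4 + 4 = 8 and occupies 4 bytes.
Bytes at offsets 8..11: 41 69 01 27.
Little-endian: lowest address holds the least-significant byte.
Reassemble most-significant byte first: 27 01 69 41 → 0x27016941.
0x27016941 = 654403905.

654403905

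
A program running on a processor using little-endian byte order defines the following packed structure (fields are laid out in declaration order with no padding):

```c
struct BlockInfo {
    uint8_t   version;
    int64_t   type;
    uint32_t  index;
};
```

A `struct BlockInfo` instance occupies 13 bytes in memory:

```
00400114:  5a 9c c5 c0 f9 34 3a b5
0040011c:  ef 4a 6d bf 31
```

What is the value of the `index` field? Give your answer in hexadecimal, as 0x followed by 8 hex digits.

`index` follows `version` (1 B), `type` (8 B), so it starts at offset 1 + 8 = 9 and occupies 4 bytes.
Bytes at offsets 9..12: 4A 6D BF 31.
Little-endian: lowest address holds the least-significant byte.
Reassemble most-significant byte first: 31 BF 6D 4A → 0x31BF6D4A.

0x31BF6D4A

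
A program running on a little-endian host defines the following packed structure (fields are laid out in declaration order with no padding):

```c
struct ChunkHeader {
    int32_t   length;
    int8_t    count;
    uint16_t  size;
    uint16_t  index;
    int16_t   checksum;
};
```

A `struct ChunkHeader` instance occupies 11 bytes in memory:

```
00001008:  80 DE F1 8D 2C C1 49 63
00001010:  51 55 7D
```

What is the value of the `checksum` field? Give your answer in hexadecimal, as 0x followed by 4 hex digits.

0x7D55

`checksum` follows `length` (4 B), `count` (1 B), `size` (2 B), `index` (2 B), so it starts at offset 4 + 1 + 2 + 2 = 9 and occupies 2 bytes.
Bytes at offsets 9..10: 55 7D.
Little-endian stores the least-significant byte at the lowest address.
Reassemble most-significant byte first: 7D 55 → 0x7D55.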